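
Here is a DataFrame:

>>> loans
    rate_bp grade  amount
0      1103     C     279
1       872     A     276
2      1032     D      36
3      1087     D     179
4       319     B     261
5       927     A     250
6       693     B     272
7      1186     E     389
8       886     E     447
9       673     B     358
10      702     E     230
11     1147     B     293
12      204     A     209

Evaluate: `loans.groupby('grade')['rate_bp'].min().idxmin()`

group by grade, min of rate_bp:
grade
A     204
B     319
C    1103
D    1032
E     702
Name: rate_bp, dtype: int64

A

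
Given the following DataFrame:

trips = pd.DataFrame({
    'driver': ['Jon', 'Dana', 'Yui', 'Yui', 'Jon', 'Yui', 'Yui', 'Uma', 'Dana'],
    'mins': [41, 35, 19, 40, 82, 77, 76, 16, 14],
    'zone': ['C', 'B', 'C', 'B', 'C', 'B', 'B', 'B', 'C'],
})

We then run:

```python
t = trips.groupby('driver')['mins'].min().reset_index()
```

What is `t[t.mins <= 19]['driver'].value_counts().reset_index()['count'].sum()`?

group by driver, min of mins:
driver
Dana    14
Jon     41
Uma     16
Yui     19
Name: mins, dtype: int64
reset_index():
  driver  mins
0   Dana    14
1    Jon    41
2    Uma    16
3    Yui    19
filter rows where mins <= 19:
  driver  mins
0   Dana    14
2    Uma    16
3    Yui    19
value_counts of driver:
driver
Dana    1
Uma     1
Yui     1
Name: count, dtype: int64
reset_index():
  driver  count
0   Dana      1
1    Uma      1
2    Yui      1

3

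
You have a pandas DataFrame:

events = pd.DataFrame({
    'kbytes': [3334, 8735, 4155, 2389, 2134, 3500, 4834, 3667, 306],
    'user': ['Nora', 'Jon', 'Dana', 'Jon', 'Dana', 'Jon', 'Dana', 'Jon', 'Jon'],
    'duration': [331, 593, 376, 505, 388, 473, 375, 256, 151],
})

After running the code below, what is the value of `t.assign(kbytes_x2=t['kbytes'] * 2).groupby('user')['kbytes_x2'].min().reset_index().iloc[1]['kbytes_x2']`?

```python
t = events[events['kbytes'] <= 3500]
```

612

filter rows where kbytes <= 3500:
   kbytes  user  duration
0    3334  Nora       331
3    2389   Jon       505
4    2134  Dana       388
5    3500   Jon       473
8     306   Jon       151
add column kbytes_x2 = t['kbytes'] * 2:
   kbytes  user  duration  kbytes_x2
0    3334  Nora       331       6668
3    2389   Jon       505       4778
4    2134  Dana       388       4268
5    3500   Jon       473       7000
8     306   Jon       151        612
group by user, min of kbytes_x2:
user
Dana    4268
Jon      612
Nora    6668
Name: kbytes_x2, dtype: int64
reset_index():
   user  kbytes_x2
0  Dana       4268
1   Jon        612
2  Nora       6668
Then the value at position 1, column 'kbytes_x2': 612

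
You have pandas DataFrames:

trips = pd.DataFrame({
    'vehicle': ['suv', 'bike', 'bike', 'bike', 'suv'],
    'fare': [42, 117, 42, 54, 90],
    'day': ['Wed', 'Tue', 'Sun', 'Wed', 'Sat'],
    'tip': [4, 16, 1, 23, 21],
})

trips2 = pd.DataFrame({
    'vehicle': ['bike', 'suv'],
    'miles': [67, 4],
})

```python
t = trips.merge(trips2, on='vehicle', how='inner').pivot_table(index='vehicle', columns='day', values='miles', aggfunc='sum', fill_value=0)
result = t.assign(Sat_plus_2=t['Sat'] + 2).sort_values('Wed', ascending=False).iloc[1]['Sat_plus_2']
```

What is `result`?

6

merge on 'vehicle' (how='inner') → 5 rows:
  vehicle  fare  day  tip  miles
0     suv    42  Wed    4      4
1    bike   117  Tue   16     67
2    bike    42  Sun    1     67
3    bike    54  Wed   23     67
4     suv    90  Sat   21      4
pivot: rows=vehicle, cols=day, sum(miles):
day      Sat  Sun  Tue  Wed
vehicle                    
bike       0   67   67   67
suv        4    0    0    4
add column Sat_plus_2 = t['Sat'] + 2:
day      Sat  Sun  Tue  Wed  Sat_plus_2
vehicle                                
bike       0   67   67   67           2
suv        4    0    0    4           6
sort by Wed descending:
day      Sat  Sun  Tue  Wed  Sat_plus_2
vehicle                                
bike       0   67   67   67           2
suv        4    0    0    4           6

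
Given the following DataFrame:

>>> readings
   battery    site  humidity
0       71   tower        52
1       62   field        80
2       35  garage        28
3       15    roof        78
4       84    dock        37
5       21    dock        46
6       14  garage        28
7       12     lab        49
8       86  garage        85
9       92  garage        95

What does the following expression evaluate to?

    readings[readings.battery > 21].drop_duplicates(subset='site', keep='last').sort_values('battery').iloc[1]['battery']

71

filter rows where battery > 21:
   battery    site  humidity
0       71   tower        52
1       62   field        80
2       35  garage        28
4       84    dock        37
8       86  garage        85
9       92  garage        95
drop duplicate site (keep=last):
   battery    site  humidity
0       71   tower        52
1       62   field        80
4       84    dock        37
9       92  garage        95
sort by battery:
   battery    site  humidity
1       62   field        80
0       71   tower        52
4       84    dock        37
9       92  garage        95
Taking the value at position 1, column 'battery' gives 71.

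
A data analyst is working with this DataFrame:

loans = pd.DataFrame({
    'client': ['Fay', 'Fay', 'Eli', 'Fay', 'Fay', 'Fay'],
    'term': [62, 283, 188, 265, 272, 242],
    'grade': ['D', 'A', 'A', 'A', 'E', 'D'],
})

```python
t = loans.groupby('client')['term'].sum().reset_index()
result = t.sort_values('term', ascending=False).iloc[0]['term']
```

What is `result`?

group by client, sum of term:
client
Eli     188
Fay    1124
Name: term, dtype: int64
reset_index():
  client  term
0    Eli   188
1    Fay  1124
sort by term descending:
  client  term
1    Fay  1124
0    Eli   188
The value at position 0, column 'term' is 1124.

1124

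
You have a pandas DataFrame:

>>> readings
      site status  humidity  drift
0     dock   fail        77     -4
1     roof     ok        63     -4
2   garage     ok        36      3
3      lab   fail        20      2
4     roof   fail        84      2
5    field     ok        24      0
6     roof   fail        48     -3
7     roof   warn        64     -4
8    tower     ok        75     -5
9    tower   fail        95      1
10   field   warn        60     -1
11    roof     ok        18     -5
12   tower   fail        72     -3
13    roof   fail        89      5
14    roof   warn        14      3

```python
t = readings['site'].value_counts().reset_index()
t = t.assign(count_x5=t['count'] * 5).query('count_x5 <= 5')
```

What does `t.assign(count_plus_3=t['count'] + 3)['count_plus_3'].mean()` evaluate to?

4.0

value_counts of site:
site
roof      7
tower     3
field     2
dock      1
garage    1
lab       1
Name: count, dtype: int64
reset_index():
     site  count
0    roof      7
1   tower      3
2   field      2
3    dock      1
4  garage      1
5     lab      1
add column count_x5 = t['count'] * 5:
     site  count  count_x5
0    roof      7        35
1   tower      3        15
2   field      2        10
3    dock      1         5
4  garage      1         5
5     lab      1         5
filter rows where count_x5 <= 5:
     site  count  count_x5
3    dock      1         5
4  garage      1         5
5     lab      1         5
add column count_plus_3 = t['count'] + 3:
     site  count  count_x5  count_plus_3
3    dock      1         5             4
4  garage      1         5             4
5     lab      1         5             4
Hence 4.0.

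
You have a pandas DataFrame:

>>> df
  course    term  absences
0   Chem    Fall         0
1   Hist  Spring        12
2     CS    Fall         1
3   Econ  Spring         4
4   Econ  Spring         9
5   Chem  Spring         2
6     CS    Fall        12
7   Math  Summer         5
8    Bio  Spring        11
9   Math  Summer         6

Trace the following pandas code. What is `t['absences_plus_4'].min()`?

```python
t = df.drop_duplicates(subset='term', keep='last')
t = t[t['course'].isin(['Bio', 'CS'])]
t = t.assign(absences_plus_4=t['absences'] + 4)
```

drop duplicate term (keep=last):
  course    term  absences
6     CS    Fall        12
8    Bio  Spring        11
9   Math  Summer         6
filter rows where course in ['Bio', 'CS']:
  course    term  absences
6     CS    Fall        12
8    Bio  Spring        11
add column absences_plus_4 = t['absences'] + 4:
  course    term  absences  absences_plus_4
6     CS    Fall        12               16
8    Bio  Spring        11               15

15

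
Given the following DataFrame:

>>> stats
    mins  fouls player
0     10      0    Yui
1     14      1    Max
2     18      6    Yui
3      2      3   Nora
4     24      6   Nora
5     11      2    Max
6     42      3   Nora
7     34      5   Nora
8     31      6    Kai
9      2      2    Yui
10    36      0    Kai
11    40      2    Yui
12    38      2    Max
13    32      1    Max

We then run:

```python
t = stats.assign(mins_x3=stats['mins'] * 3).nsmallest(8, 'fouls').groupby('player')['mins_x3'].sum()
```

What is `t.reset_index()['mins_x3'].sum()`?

549

add column mins_x3 = stats['mins'] * 3:
    mins  fouls player  mins_x3
0     10      0    Yui       30
1     14      1    Max       42
2     18      6    Yui       54
3      2      3   Nora        6
4     24      6   Nora       72
5     11      2    Max       33
6     42      3   Nora      126
7     34      5   Nora      102
8     31      6    Kai       93
9      2      2    Yui        6
10    36      0    Kai      108
11    40      2    Yui      120
12    38      2    Max      114
13    32      1    Max       96
take 8 rows with smallest fouls:
    mins  fouls player  mins_x3
0     10      0    Yui       30
10    36      0    Kai      108
1     14      1    Max       42
13    32      1    Max       96
5     11      2    Max       33
9      2      2    Yui        6
11    40      2    Yui      120
12    38      2    Max      114
group by player, sum of mins_x3:
player
Kai    108
Max    285
Yui    156
Name: mins_x3, dtype: int64
reset_index():
  player  mins_x3
0    Kai      108
1    Max      285
2    Yui      156
Taking the sum of column 'mins_x3' gives 549.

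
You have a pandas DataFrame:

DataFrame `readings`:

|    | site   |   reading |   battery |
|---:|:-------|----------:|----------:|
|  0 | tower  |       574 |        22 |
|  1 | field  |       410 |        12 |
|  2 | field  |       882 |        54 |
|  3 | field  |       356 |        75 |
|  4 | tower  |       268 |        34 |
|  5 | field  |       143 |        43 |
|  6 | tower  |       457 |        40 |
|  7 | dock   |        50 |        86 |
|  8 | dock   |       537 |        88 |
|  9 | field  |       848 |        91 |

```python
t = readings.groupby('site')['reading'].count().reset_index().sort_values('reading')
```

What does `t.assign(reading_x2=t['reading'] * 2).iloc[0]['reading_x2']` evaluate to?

4

group by site, count of reading:
site
dock     2
field    5
tower    3
Name: reading, dtype: int64
reset_index():
    site  reading
0   dock        2
1  field        5
2  tower        3
sort by reading:
    site  reading
0   dock        2
2  tower        3
1  field        5
add column reading_x2 = t['reading'] * 2:
    site  reading  reading_x2
0   dock        2           4
2  tower        3           6
1  field        5          10
Then the value at position 0, column 'reading_x2': 4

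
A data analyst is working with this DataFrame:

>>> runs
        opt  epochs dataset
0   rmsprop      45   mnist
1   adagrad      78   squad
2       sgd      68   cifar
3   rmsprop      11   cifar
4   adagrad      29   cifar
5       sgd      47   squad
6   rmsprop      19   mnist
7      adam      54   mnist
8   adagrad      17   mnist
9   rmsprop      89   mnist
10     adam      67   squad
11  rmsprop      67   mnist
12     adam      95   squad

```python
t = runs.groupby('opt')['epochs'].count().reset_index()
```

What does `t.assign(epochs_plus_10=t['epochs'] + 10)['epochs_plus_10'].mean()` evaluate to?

13.25

group by opt, count of epochs:
opt
adagrad    3
adam       3
rmsprop    5
sgd        2
Name: epochs, dtype: int64
reset_index():
       opt  epochs
0  adagrad       3
1     adam       3
2  rmsprop       5
3      sgd       2
add column epochs_plus_10 = t['epochs'] + 10:
       opt  epochs  epochs_plus_10
0  adagrad       3              13
1     adam       3              13
2  rmsprop       5              15
3      sgd       2              12
Hence 13.25.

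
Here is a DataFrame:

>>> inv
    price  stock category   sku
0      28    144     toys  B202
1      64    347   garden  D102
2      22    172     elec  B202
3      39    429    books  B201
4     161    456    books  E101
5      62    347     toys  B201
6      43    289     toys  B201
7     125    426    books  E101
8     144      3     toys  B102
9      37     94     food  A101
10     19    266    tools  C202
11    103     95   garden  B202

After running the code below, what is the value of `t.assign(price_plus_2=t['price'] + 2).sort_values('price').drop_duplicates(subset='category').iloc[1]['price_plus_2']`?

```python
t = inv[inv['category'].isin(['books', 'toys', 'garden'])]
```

filter rows where category in ['books', 'toys', 'garden']:
    price  stock category   sku
0      28    144     toys  B202
1      64    347   garden  D102
3      39    429    books  B201
4     161    456    books  E101
5      62    347     toys  B201
6      43    289     toys  B201
7     125    426    books  E101
8     144      3     toys  B102
11    103     95   garden  B202
add column price_plus_2 = t['price'] + 2:
    price  stock category   sku  price_plus_2
0      28    144     toys  B202            30
1      64    347   garden  D102            66
3      39    429    books  B201            41
4     161    456    books  E101           163
5      62    347     toys  B201            64
6      43    289     toys  B201            45
7     125    426    books  E101           127
8     144      3     toys  B102           146
11    103     95   garden  B202           105
sort by price:
    price  stock category   sku  price_plus_2
0      28    144     toys  B202            30
3      39    429    books  B201            41
6      43    289     toys  B201            45
5      62    347     toys  B201            64
1      64    347   garden  D102            66
11    103     95   garden  B202           105
7     125    426    books  E101           127
8     144      3     toys  B102           146
4     161    456    books  E101           163
drop duplicate category (keep=first):
   price  stock category   sku  price_plus_2
0     28    144     toys  B202            30
3     39    429    books  B201            41
1     64    347   garden  D102            66
The value at position 1, column 'price_plus_2' is 41.

41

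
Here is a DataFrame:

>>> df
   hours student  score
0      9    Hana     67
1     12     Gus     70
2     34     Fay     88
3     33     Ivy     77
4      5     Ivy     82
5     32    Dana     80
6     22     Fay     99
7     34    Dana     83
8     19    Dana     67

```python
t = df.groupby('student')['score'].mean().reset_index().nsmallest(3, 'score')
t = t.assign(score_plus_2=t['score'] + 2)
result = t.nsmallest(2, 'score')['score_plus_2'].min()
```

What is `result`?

69.0

group by student, mean of score:
student
Dana    76.666667
Fay     93.500000
Gus     70.000000
Hana    67.000000
Ivy     79.500000
Name: score, dtype: float64
reset_index():
  student      score
0    Dana  76.666667
1     Fay  93.500000
2     Gus  70.000000
3    Hana  67.000000
4     Ivy  79.500000
take 3 rows with smallest score:
  student      score
3    Hana  67.000000
2     Gus  70.000000
0    Dana  76.666667
add column score_plus_2 = t['score'] + 2:
  student      score  score_plus_2
3    Hana  67.000000     69.000000
2     Gus  70.000000     72.000000
0    Dana  76.666667     78.666667
take 2 rows with smallest score:
  student  score  score_plus_2
3    Hana   67.0          69.0
2     Gus   70.0          72.0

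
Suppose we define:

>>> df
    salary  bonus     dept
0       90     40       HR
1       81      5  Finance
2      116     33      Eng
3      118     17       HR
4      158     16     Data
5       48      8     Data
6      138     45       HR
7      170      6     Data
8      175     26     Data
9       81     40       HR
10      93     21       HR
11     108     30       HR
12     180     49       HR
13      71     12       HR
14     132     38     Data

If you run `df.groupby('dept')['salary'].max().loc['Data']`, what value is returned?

175

group by dept, max of salary:
dept
Data       175
Eng        116
Finance     81
HR         180
Name: salary, dtype: int64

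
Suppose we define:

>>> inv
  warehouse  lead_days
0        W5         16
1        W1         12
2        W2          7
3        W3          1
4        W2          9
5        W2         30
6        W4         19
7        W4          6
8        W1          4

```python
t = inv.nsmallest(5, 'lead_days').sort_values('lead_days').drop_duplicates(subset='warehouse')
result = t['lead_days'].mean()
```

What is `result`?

4.5

take 5 rows with smallest lead_days:
  warehouse  lead_days
3        W3          1
8        W1          4
7        W4          6
2        W2          7
4        W2          9
sort by lead_days:
  warehouse  lead_days
3        W3          1
8        W1          4
7        W4          6
2        W2          7
4        W2          9
drop duplicate warehouse (keep=first):
  warehouse  lead_days
3        W3          1
8        W1          4
7        W4          6
2        W2          7
mean of column 'lead_days' → 4.5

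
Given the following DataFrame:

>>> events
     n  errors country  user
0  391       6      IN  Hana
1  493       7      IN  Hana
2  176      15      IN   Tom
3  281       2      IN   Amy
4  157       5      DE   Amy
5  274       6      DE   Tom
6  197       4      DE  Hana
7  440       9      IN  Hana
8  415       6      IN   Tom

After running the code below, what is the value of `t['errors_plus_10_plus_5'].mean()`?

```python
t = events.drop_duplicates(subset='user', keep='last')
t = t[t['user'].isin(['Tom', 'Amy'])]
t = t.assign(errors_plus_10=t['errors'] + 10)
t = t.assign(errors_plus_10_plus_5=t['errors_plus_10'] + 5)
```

drop duplicate user (keep=last):
     n  errors country  user
4  157       5      DE   Amy
7  440       9      IN  Hana
8  415       6      IN   Tom
filter rows where user in ['Tom', 'Amy']:
     n  errors country user
4  157       5      DE  Amy
8  415       6      IN  Tom
add column errors_plus_10 = t['errors'] + 10:
     n  errors country user  errors_plus_10
4  157       5      DE  Amy              15
8  415       6      IN  Tom              16
add column errors_plus_10_plus_5 = t['errors_plus_10'] + 5:
     n  errors country user  errors_plus_10  errors_plus_10_plus_5
4  157       5      DE  Amy              15                     20
8  415       6      IN  Tom              16                     21
The mean of column 'errors_plus_10_plus_5' is 20.5.

20.5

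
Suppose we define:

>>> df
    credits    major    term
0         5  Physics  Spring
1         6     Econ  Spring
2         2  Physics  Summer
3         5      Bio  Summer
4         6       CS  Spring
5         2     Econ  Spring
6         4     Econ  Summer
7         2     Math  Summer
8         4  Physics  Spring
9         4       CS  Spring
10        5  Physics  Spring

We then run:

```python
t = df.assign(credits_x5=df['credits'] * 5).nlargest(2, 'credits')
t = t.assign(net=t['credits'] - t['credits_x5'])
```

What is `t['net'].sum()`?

-48

add column credits_x5 = df['credits'] * 5:
    credits    major    term  credits_x5
0         5  Physics  Spring          25
1         6     Econ  Spring          30
2         2  Physics  Summer          10
3         5      Bio  Summer          25
4         6       CS  Spring          30
5         2     Econ  Spring          10
6         4     Econ  Summer          20
7         2     Math  Summer          10
8         4  Physics  Spring          20
9         4       CS  Spring          20
10        5  Physics  Spring          25
take 2 rows with largest credits:
   credits major    term  credits_x5
1        6  Econ  Spring          30
4        6    CS  Spring          30
add column net = t['credits'] - t['credits_x5']:
   credits major    term  credits_x5  net
1        6  Econ  Spring          30  -24
4        6    CS  Spring          30  -24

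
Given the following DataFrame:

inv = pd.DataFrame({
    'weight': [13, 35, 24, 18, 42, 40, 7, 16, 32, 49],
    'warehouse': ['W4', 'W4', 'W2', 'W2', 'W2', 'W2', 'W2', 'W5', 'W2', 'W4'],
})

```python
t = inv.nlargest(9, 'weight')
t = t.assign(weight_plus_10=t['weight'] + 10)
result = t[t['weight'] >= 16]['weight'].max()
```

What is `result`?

49

take 9 rows with largest weight:
   weight warehouse
9      49        W4
4      42        W2
5      40        W2
1      35        W4
8      32        W2
2      24        W2
3      18        W2
7      16        W5
0      13        W4
add column weight_plus_10 = t['weight'] + 10:
   weight warehouse  weight_plus_10
9      49        W4              59
4      42        W2              52
5      40        W2              50
1      35        W4              45
8      32        W2              42
2      24        W2              34
3      18        W2              28
7      16        W5              26
0      13        W4              23
filter rows where weight >= 16:
   weight warehouse  weight_plus_10
9      49        W4              59
4      42        W2              52
5      40        W2              50
1      35        W4              45
8      32        W2              42
2      24        W2              34
3      18        W2              28
7      16        W5              26
Reading off the max of column 'weight', we get 49.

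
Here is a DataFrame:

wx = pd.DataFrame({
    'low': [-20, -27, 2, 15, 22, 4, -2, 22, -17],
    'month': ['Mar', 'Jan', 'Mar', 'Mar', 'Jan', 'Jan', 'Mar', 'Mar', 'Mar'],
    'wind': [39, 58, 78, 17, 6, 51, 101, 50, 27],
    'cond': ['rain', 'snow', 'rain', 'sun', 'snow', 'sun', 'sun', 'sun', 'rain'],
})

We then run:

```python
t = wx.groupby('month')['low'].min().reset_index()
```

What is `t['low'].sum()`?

group by month, min of low:
month
Jan   -27
Mar   -20
Name: low, dtype: int64
reset_index():
  month  low
0   Jan  -27
1   Mar  -20
Taking the sum of column 'low' gives -47.

-47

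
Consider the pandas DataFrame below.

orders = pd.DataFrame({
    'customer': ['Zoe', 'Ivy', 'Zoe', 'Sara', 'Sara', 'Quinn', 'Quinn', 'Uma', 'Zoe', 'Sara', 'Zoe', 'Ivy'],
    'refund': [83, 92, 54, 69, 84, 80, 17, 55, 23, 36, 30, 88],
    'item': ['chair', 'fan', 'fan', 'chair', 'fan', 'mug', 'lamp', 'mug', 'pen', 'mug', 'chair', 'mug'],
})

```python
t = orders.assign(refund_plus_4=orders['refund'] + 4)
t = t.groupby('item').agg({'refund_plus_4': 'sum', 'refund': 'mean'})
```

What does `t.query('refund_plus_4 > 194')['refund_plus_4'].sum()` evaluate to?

517

add column refund_plus_4 = orders['refund'] + 4:
   customer  refund   item  refund_plus_4
0       Zoe      83  chair             87
1       Ivy      92    fan             96
2       Zoe      54    fan             58
3      Sara      69  chair             73
4      Sara      84    fan             88
5     Quinn      80    mug             84
6     Quinn      17   lamp             21
7       Uma      55    mug             59
8       Zoe      23    pen             27
9      Sara      36    mug             40
10      Zoe      30  chair             34
11      Ivy      88    mug             92
group by item: sum(refund_plus_4), mean(refund):
       refund_plus_4     refund
item                           
chair            194  60.666667
fan              242  76.666667
lamp              21  17.000000
mug              275  64.750000
pen               27  23.000000
filter rows where refund_plus_4 > 194:
      refund_plus_4     refund
item                          
fan             242  76.666667
mug             275  64.750000
Finally, sum of column 'refund_plus_4' = 517.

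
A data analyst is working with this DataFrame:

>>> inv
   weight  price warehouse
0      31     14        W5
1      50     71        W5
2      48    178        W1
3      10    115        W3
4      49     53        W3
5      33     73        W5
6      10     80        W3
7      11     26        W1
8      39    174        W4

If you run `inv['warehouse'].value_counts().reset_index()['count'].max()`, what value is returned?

3

value_counts of warehouse:
warehouse
W5    3
W3    3
W1    2
W4    1
Name: count, dtype: int64
reset_index():
  warehouse  count
0        W5      3
1        W3      3
2        W1      2
3        W4      1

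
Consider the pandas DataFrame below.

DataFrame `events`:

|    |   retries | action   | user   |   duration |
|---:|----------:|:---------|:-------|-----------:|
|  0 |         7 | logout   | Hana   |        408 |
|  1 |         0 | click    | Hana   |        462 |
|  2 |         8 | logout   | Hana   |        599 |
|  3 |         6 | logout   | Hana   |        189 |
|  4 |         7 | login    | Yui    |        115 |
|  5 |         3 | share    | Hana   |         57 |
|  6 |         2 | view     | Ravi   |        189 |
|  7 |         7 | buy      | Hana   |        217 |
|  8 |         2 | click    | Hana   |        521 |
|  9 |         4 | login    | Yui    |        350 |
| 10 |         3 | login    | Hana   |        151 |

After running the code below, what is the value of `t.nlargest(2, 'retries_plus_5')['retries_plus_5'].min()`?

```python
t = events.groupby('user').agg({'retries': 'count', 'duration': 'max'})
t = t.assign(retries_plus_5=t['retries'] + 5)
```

group by user: count(retries), max(duration):
      retries  duration
user                   
Hana        8       599
Ravi        1       189
Yui         2       350
add column retries_plus_5 = t['retries'] + 5:
      retries  duration  retries_plus_5
user                                   
Hana        8       599              13
Ravi        1       189               6
Yui         2       350               7
take 2 rows with largest retries_plus_5:
      retries  duration  retries_plus_5
user                                   
Hana        8       599              13
Yui         2       350               7
Hence 7.

7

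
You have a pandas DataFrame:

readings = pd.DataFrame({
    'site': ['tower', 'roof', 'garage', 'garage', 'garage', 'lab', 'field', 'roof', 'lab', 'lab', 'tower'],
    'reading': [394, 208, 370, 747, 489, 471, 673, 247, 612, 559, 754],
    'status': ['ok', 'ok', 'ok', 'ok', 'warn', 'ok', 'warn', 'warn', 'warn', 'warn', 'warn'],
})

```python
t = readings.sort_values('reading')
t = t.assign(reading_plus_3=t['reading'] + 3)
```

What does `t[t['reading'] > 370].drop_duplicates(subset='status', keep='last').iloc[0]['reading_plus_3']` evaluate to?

sort by reading:
      site  reading status
1     roof      208     ok
7     roof      247   warn
2   garage      370     ok
0    tower      394     ok
5      lab      471     ok
4   garage      489   warn
9      lab      559   warn
8      lab      612   warn
6    field      673   warn
3   garage      747     ok
10   tower      754   warn
add column reading_plus_3 = t['reading'] + 3:
      site  reading status  reading_plus_3
1     roof      208     ok             211
7     roof      247   warn             250
2   garage      370     ok             373
0    tower      394     ok             397
5      lab      471     ok             474
4   garage      489   warn             492
9      lab      559   warn             562
8      lab      612   warn             615
6    field      673   warn             676
3   garage      747     ok             750
10   tower      754   warn             757
filter rows where reading > 370:
      site  reading status  reading_plus_3
0    tower      394     ok             397
5      lab      471     ok             474
4   garage      489   warn             492
9      lab      559   warn             562
8      lab      612   warn             615
6    field      673   warn             676
3   garage      747     ok             750
10   tower      754   warn             757
drop duplicate status (keep=last):
      site  reading status  reading_plus_3
3   garage      747     ok             750
10   tower      754   warn             757
Finally, value at position 0, column 'reading_plus_3' = 750.

750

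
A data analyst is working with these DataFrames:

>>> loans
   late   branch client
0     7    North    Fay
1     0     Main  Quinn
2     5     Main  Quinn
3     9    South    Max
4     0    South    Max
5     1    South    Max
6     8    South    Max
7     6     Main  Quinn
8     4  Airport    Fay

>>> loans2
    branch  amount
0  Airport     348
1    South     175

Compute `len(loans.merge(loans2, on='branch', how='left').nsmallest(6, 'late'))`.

merge on 'branch' (how='left') → 9 rows:
   late   branch client  amount
0     7    North    Fay     NaN
1     0     Main  Quinn     NaN
2     5     Main  Quinn     NaN
3     9    South    Max   175.0
4     0    South    Max   175.0
5     1    South    Max   175.0
6     8    South    Max   175.0
7     6     Main  Quinn     NaN
8     4  Airport    Fay   348.0
take 6 rows with smallest late:
   late   branch client  amount
1     0     Main  Quinn     NaN
4     0    South    Max   175.0
5     1    South    Max   175.0
8     4  Airport    Fay   348.0
2     5     Main  Quinn     NaN
7     6     Main  Quinn     NaN
Then the number of rows: 6

6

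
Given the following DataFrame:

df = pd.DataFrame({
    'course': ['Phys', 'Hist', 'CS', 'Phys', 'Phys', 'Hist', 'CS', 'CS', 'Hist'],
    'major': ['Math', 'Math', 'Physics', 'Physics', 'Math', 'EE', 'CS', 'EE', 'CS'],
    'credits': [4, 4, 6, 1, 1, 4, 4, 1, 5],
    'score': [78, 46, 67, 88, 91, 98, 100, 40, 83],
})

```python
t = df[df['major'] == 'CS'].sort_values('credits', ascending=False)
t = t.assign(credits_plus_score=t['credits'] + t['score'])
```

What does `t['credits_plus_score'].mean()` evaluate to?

filter rows where major == 'CS':
  course major  credits  score
6     CS    CS        4    100
8   Hist    CS        5     83
sort by credits descending:
  course major  credits  score
8   Hist    CS        5     83
6     CS    CS        4    100
add column credits_plus_score = t['credits'] + t['score']:
  course major  credits  score  credits_plus_score
8   Hist    CS        5     83                  88
6     CS    CS        4    100                 104
So mean() = 96.0.

96.0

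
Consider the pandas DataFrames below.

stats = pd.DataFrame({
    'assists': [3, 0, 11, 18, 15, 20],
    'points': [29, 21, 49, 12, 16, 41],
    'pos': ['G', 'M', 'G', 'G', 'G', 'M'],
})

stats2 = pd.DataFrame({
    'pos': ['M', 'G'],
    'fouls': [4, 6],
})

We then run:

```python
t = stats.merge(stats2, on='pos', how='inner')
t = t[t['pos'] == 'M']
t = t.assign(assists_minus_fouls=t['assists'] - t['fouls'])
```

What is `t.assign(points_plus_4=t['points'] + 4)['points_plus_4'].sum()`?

70

merge on 'pos' (how='inner') → 6 rows:
   assists  points pos  fouls
0        3      29   G      6
1        0      21   M      4
2       11      49   G      6
3       18      12   G      6
4       15      16   G      6
5       20      41   M      4
filter rows where pos == 'M':
   assists  points pos  fouls
1        0      21   M      4
5       20      41   M      4
add column assists_minus_fouls = t['assists'] - t['fouls']:
   assists  points pos  fouls  assists_minus_fouls
1        0      21   M      4                   -4
5       20      41   M      4                   16
add column points_plus_4 = t['points'] + 4:
   assists  points pos  fouls  assists_minus_fouls  points_plus_4
1        0      21   M      4                   -4             25
5       20      41   M      4                   16             45
Hence 70.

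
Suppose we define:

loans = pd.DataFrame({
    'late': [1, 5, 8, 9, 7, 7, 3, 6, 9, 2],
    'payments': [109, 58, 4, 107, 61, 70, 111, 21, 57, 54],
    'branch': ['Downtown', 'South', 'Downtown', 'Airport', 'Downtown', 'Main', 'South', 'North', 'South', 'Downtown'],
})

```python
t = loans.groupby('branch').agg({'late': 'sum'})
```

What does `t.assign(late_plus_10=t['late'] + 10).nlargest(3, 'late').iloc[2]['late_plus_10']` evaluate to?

group by branch, sum of late:
          late
branch        
Airport      9
Downtown    18
Main         7
North        6
South       17
add column late_plus_10 = t['late'] + 10:
          late  late_plus_10
branch                      
Airport      9            19
Downtown    18            28
Main         7            17
North        6            16
South       17            27
take 3 rows with largest late:
          late  late_plus_10
branch                      
Downtown    18            28
South       17            27
Airport      9            19
Finally, value at position 2, column 'late_plus_10' = 19.

19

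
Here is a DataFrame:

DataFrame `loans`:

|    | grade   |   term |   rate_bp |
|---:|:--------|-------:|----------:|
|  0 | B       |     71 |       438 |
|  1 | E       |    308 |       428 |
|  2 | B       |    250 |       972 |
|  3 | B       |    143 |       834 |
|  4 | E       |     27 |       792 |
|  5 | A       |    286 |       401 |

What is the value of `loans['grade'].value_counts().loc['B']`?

3

value_counts of grade:
grade
B    3
E    2
A    1
Name: count, dtype: int64
Reading off the value at index 'B', we get 3.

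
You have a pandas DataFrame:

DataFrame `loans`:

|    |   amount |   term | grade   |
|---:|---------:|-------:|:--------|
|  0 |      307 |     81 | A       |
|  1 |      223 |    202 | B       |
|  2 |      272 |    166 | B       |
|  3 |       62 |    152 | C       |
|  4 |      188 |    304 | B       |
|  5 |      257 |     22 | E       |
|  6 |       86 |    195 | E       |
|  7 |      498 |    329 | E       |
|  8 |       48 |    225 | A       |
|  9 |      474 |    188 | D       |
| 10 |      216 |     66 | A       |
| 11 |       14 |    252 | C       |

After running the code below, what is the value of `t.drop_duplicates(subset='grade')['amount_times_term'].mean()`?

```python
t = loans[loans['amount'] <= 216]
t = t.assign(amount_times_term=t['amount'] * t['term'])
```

23536.5

filter rows where amount <= 216:
    amount  term grade
3       62   152     C
4      188   304     B
6       86   195     E
8       48   225     A
10     216    66     A
11      14   252     C
add column amount_times_term = t['amount'] * t['term']:
    amount  term grade  amount_times_term
3       62   152     C               9424
4      188   304     B              57152
6       86   195     E              16770
8       48   225     A              10800
10     216    66     A              14256
11      14   252     C               3528
drop duplicate grade (keep=first):
   amount  term grade  amount_times_term
3      62   152     C               9424
4     188   304     B              57152
6      86   195     E              16770
8      48   225     A              10800
Reading off the mean of column 'amount_times_term', we get 23536.5.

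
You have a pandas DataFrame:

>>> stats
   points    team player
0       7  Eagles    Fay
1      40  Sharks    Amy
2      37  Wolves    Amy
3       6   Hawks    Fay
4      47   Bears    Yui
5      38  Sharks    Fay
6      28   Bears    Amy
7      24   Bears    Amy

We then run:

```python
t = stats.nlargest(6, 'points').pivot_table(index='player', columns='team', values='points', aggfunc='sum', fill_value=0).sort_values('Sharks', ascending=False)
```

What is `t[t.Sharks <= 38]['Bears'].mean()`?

take 6 rows with largest points:
   points    team player
4      47   Bears    Yui
1      40  Sharks    Amy
5      38  Sharks    Fay
2      37  Wolves    Amy
6      28   Bears    Amy
7      24   Bears    Amy
pivot: rows=player, cols=team, sum(points):
team    Bears  Sharks  Wolves
player                       
Amy        52      40      37
Fay         0      38       0
Yui        47       0       0
sort by Sharks descending:
team    Bears  Sharks  Wolves
player                       
Amy        52      40      37
Fay         0      38       0
Yui        47       0       0
filter rows where Sharks <= 38:
team    Bears  Sharks  Wolves
player                       
Fay         0      38       0
Yui        47       0       0

23.5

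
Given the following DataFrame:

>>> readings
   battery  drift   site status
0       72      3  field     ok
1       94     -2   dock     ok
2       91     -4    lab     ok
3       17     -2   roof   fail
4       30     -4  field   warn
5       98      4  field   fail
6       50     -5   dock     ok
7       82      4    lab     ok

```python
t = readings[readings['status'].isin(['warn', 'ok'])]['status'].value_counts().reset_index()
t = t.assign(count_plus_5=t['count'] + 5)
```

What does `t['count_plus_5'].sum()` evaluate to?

16

filter rows where status in ['warn', 'ok']:
   battery  drift   site status
0       72      3  field     ok
1       94     -2   dock     ok
2       91     -4    lab     ok
4       30     -4  field   warn
6       50     -5   dock     ok
7       82      4    lab     ok
value_counts of status:
status
ok      5
warn    1
Name: count, dtype: int64
reset_index():
  status  count
0     ok      5
1   warn      1
add column count_plus_5 = t['count'] + 5:
  status  count  count_plus_5
0     ok      5            10
1   warn      1             6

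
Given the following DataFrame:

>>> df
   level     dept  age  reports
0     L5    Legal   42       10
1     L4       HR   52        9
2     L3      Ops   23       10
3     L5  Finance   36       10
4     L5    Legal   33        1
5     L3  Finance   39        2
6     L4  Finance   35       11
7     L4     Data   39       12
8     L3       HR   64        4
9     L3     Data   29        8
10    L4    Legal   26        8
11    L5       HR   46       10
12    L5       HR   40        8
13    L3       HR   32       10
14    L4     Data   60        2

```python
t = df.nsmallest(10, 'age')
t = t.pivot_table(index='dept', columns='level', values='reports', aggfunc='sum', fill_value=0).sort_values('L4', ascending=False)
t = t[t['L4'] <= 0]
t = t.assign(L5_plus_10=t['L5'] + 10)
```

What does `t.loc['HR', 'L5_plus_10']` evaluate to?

take 10 rows with smallest age:
   level     dept  age  reports
2     L3      Ops   23       10
10    L4    Legal   26        8
9     L3     Data   29        8
13    L3       HR   32       10
4     L5    Legal   33        1
6     L4  Finance   35       11
3     L5  Finance   36       10
5     L3  Finance   39        2
7     L4     Data   39       12
12    L5       HR   40        8
pivot: rows=dept, cols=level, sum(reports):
level    L3  L4  L5
dept               
Data      8  12   0
Finance   2  11  10
HR       10   0   8
Legal     0   8   1
Ops      10   0   0
sort by L4 descending:
level    L3  L4  L5
dept               
Data      8  12   0
Finance   2  11  10
Legal     0   8   1
HR       10   0   8
Ops      10   0   0
filter rows where L4 <= 0:
level  L3  L4  L5
dept             
HR     10   0   8
Ops    10   0   0
add column L5_plus_10 = t['L5'] + 10:
level  L3  L4  L5  L5_plus_10
dept                         
HR     10   0   8          18
Ops    10   0   0          10
Taking the value at row 'HR', column 'L5_plus_10' gives 18.

18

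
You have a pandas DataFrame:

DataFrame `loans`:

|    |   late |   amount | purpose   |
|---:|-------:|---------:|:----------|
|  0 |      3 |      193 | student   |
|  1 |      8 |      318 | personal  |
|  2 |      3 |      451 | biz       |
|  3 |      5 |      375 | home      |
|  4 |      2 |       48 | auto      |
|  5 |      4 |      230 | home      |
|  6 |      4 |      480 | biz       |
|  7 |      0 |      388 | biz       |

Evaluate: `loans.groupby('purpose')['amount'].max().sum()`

1414

group by purpose, max of amount:
purpose
auto         48
biz         480
home        375
personal    318
student     193
Name: amount, dtype: int64
So sum() = 1414.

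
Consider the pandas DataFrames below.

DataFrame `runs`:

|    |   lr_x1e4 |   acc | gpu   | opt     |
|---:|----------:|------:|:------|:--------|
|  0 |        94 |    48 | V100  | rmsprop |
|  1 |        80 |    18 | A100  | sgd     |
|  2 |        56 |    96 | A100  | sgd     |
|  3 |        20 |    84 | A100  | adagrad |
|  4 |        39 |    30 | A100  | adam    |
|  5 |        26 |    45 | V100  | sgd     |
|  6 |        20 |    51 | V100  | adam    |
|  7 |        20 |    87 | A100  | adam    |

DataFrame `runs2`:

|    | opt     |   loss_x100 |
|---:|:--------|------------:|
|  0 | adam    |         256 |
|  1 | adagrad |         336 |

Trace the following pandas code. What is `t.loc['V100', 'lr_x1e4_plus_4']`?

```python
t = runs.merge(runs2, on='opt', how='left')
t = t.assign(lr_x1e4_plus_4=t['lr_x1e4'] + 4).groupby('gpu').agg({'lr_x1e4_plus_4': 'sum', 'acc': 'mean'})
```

152

merge on 'opt' (how='left') → 8 rows:
   lr_x1e4  acc   gpu      opt  loss_x100
0       94   48  V100  rmsprop        NaN
1       80   18  A100      sgd        NaN
2       56   96  A100      sgd        NaN
3       20   84  A100  adagrad      336.0
4       39   30  A100     adam      256.0
5       26   45  V100      sgd        NaN
6       20   51  V100     adam      256.0
7       20   87  A100     adam      256.0
add column lr_x1e4_plus_4 = t['lr_x1e4'] + 4:
   lr_x1e4  acc   gpu      opt  loss_x100  lr_x1e4_plus_4
0       94   48  V100  rmsprop        NaN              98
1       80   18  A100      sgd        NaN              84
2       56   96  A100      sgd        NaN              60
3       20   84  A100  adagrad      336.0              24
4       39   30  A100     adam      256.0              43
5       26   45  V100      sgd        NaN              30
6       20   51  V100     adam      256.0              24
7       20   87  A100     adam      256.0              24
group by gpu: sum(lr_x1e4_plus_4), mean(acc):
      lr_x1e4_plus_4   acc
gpu                       
A100             235  63.0
V100             152  48.0
So loc['V100', 'lr_x1e4_plus_4'] = 152.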